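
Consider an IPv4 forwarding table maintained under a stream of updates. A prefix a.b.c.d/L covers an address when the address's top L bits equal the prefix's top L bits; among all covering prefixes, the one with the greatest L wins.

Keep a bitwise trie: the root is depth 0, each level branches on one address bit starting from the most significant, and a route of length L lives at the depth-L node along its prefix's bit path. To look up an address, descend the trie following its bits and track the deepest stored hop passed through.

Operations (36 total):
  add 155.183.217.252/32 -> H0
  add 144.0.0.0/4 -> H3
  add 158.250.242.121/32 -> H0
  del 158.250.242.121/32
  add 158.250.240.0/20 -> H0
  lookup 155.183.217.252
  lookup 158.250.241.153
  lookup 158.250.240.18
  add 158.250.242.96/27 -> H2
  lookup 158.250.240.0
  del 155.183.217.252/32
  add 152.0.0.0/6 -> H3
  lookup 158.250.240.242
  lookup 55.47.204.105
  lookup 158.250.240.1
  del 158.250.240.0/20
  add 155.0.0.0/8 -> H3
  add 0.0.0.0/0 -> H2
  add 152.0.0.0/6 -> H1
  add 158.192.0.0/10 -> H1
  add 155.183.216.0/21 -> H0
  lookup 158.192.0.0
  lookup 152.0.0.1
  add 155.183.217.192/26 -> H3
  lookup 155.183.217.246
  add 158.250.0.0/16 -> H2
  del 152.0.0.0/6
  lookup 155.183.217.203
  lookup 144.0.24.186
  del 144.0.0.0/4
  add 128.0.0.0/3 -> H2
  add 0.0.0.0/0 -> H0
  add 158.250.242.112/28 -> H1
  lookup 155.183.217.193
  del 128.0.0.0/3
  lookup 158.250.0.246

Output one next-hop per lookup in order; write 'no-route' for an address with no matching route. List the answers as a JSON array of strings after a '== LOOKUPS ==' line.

Apply in order:
  + 155.183.217.252/32 (H0) depth=32
  + 144.0.0.0/4 (H3) depth=4
  + 158.250.242.121/32 (H0) depth=32
  del 158.250.242.121/32 (clear depth 32)
  + 158.250.240.0/20 (H0) depth=20
  ? 155.183.217.252  path d0:-→d1:-→d2:-→d3:-→d4:H3→d5:-→d6:-→d7:-→d8:-→d9:-→d10:-→d11:-→d12:-→d13:-→d14:-→d15:-→d16:-→d17:-→d18:-→d19:-→d20:-→d21:-→d22:-→d23:-→d24:-→d25:-→d26:-→d27:-→d28:-→d29:-→d30:-→d31:-→d32:H0  best=H0
  ? 158.250.241.153  path d0:-→d1:-→d2:-→d3:-→d4:H3→d5:-→d6:-→d7:-→d8:-→d9:-→d10:-→d11:-→d12:-→d13:-→d14:-→d15:-→d16:-→d17:-→d18:-→d19:-→d20:H0→d21:-→d22:-  best=H0
  ? 158.250.240.18  path d0:-→d1:-→d2:-→d3:-→d4:H3→d5:-→d6:-→d7:-→d8:-→d9:-→d10:-→d11:-→d12:-→d13:-→d14:-→d15:-→d16:-→d17:-→d18:-→d19:-→d20:H0→d21:-→d22:-  best=H0
  + 158.250.242.96/27 (H2) depth=27
  ? 158.250.240.0  path d0:-→d1:-→d2:-→d3:-→d4:H3→d5:-→d6:-→d7:-→d8:-→d9:-→d10:-→d11:-→d12:-→d13:-→d14:-→d15:-→d16:-→d17:-→d18:-→d19:-→d20:H0→d21:-→d22:-  best=H0
  del 155.183.217.252/32 (clear depth 32)
  + 152.0.0.0/6 (H3) depth=6
  ? 158.250.240.242  path d0:-→d1:-→d2:-→d3:-→d4:H3→d5:-→d6:-→d7:-→d8:-→d9:-→d10:-→d11:-→d12:-→d13:-→d14:-→d15:-→d16:-→d17:-→d18:-→d19:-→d20:H0→d21:-→d22:-  best=H0
  ? 55.47.204.105  path d0:-  best=no-route
  ? 158.250.240.1  path d0:-→d1:-→d2:-→d3:-→d4:H3→d5:-→d6:-→d7:-→d8:-→d9:-→d10:-→d11:-→d12:-→d13:-→d14:-→d15:-→d16:-→d17:-→d18:-→d19:-→d20:H0→d21:-→d22:-  best=H0
  del 158.250.240.0/20 (clear depth 20)
  + 155.0.0.0/8 (H3) depth=8
  + 0.0.0.0/0 (H2) depth=0
  + 152.0.0.0/6 (H1) depth=6
  + 158.192.0.0/10 (H1) depth=10
  + 155.183.216.0/21 (H0) depth=21
  ? 158.192.0.0  path d0:H2→d1:-→d2:-→d3:-→d4:H3→d5:-→d6:-→d7:-→d8:-→d9:-→d10:H1  best=H1
  ? 152.0.0.1  path d0:H2→d1:-→d2:-→d3:-→d4:H3→d5:-→d6:H1  best=H1
  + 155.183.217.192/26 (H3) depth=26
  ? 155.183.217.246  path d0:H2→d1:-→d2:-→d3:-→d4:H3→d5:-→d6:H1→d7:-→d8:H3→d9:-→d10:-→d11:-→d12:-→d13:-→d14:-→d15:-→d16:-→d17:-→d18:-→d19:-→d20:-→d21:H0→d22:-→d23:-→d24:-→d25:-→d26:H3→d27:-→d28:-  best=H3
  + 158.250.0.0/16 (H2) depth=16
  del 152.0.0.0/6 (clear depth 6)
  ? 155.183.217.203  path d0:H2→d1:-→d2:-→d3:-→d4:H3→d5:-→d6:-→d7:-→d8:H3→d9:-→d10:-→d11:-→d12:-→d13:-→d14:-→d15:-→d16:-→d17:-→d18:-→d19:-→d20:-→d21:H0→d22:-→d23:-→d24:-→d25:-→d26:H3  best=H3
  ? 144.0.24.186  path d0:H2→d1:-→d2:-→d3:-→d4:H3  best=H3
  del 144.0.0.0/4 (clear depth 4)
  + 128.0.0.0/3 (H2) depth=3
  + 0.0.0.0/0 (H0) depth=0
  + 158.250.242.112/28 (H1) depth=28
  ? 155.183.217.193  path d0:H0→d1:-→d2:-→d3:H2→d4:-→d5:-→d6:-→d7:-→d8:H3→d9:-→d10:-→d11:-→d12:-→d13:-→d14:-→d15:-→d16:-→d17:-→d18:-→d19:-→d20:-→d21:H0→d22:-→d23:-→d24:-→d25:-→d26:H3  best=H3
  del 128.0.0.0/3 (clear depth 3)
  ? 158.250.0.246  path d0:H0→d1:-→d2:-→d3:-→d4:-→d5:-→d6:-→d7:-→d8:-→d9:-→d10:H1→d11:-→d12:-→d13:-→d14:-→d15:-→d16:H2  best=H2

== LOOKUPS ==
["H0","H0","H0","H0","H0","no-route","H0","H1","H1","H3","H3","H3","H3","H2"]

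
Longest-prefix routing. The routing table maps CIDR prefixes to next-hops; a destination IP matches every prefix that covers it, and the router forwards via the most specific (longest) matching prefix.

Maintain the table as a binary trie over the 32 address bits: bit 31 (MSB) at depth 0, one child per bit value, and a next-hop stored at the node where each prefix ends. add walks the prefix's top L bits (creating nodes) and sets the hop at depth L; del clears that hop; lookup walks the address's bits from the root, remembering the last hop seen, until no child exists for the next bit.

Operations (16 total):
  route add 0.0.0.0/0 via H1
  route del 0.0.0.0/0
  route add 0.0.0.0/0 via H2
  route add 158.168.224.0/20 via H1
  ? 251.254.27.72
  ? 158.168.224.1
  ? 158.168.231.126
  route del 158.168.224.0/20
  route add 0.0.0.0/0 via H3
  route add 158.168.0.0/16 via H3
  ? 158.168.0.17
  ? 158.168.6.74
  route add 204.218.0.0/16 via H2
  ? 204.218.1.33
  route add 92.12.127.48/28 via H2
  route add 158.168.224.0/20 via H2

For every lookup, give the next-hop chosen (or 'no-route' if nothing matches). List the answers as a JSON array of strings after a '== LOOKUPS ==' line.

Process each operation:
  + 0.0.0.0/0 (H1) depth=0
  del 0.0.0.0/0 (clear depth 0)
  + 0.0.0.0/0 (H2) depth=0
  + 158.168.224.0/20 (H1) depth=20
  Q 251.254.27.72: descend 1 ; hops seen [H2] ; pick H2
  Q 158.168.224.1: descend 10011110101010001110 ; hops seen [H2,H1] ; pick H1
  Q 158.168.231.126: descend 10011110101010001110 ; hops seen [H2,H1] ; pick H1
  del 158.168.224.0/20 (clear depth 20)
  + 0.0.0.0/0 (H3) depth=0
  + 158.168.0.0/16 (H3) depth=16
  Q 158.168.0.17: descend 1001111010101000 ; hops seen [H3,H3] ; pick H3
  Q 158.168.6.74: descend 1001111010101000 ; hops seen [H3,H3] ; pick H3
  + 204.218.0.0/16 (H2) depth=16
  Q 204.218.1.33: descend 1100110011011010 ; hops seen [H3,H2] ; pick H2
  + 92.12.127.48/28 (H2) depth=28
  + 158.168.224.0/20 (H2) depth=20

== LOOKUPS ==
["H2","H1","H1","H3","H3","H2"]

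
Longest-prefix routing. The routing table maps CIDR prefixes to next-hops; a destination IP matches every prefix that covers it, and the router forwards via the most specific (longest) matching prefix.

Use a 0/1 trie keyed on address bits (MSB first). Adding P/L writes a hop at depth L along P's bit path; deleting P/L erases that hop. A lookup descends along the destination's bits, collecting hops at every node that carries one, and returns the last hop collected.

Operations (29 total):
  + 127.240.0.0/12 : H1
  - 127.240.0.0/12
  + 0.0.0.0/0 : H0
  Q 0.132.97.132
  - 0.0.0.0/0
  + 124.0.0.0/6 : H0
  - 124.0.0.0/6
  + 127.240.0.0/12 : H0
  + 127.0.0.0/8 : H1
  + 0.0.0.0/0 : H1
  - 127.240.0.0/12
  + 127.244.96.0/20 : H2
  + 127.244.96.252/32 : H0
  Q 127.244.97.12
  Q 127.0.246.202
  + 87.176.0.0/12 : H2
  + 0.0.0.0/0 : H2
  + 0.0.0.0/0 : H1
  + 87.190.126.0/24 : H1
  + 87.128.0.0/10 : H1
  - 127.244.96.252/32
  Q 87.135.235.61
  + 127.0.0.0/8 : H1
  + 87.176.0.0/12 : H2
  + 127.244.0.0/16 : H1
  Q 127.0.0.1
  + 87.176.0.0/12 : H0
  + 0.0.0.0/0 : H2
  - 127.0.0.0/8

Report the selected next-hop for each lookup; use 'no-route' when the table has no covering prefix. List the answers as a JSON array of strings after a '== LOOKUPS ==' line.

Process each operation:
  + 127.240.0.0/12 (H1) depth=12
  - 127.240.0.0/12 clear@12
  + 0.0.0.0/0 (H0) depth=0
  lookup 0.132.97.132: bits 0 walk d0:H0→d1:- -> H0
  - 0.0.0.0/0 clear@0
  + 124.0.0.0/6 (H0) depth=6
  - 124.0.0.0/6 clear@6
  + 127.240.0.0/12 (H0) depth=12
  + 127.0.0.0/8 (H1) depth=8
  + 0.0.0.0/0 (H1) depth=0
  - 127.240.0.0/12 clear@12
  + 127.244.96.0/20 (H2) depth=20
  + 127.244.96.252/32 (H0) depth=32
  lookup 127.244.97.12: bits 01111111111101000110000 walk d0:H1→d1:-→d2:-→d3:-→d4:-→d5:-→d6:-→d7:-→d8:H1→d9:-→d10:-→d11:-→d12:-→d13:-→d14:-→d15:-→d16:-→d17:-→d18:-→d19:-→d20:H2→d21:-→d22:-→d23:- -> H2
  lookup 127.0.246.202: bits 01111111 walk d0:H1→d1:-→d2:-→d3:-→d4:-→d5:-→d6:-→d7:-→d8:H1 -> H1
  + 87.176.0.0/12 (H2) depth=12
  + 0.0.0.0/0 (H2) depth=0
  + 0.0.0.0/0 (H1) depth=0
  + 87.190.126.0/24 (H1) depth=24
  + 87.128.0.0/10 (H1) depth=10
  - 127.244.96.252/32 clear@32
  lookup 87.135.235.61: bits 0101011110 walk d0:H1→d1:-→d2:-→d3:-→d4:-→d5:-→d6:-→d7:-→d8:-→d9:-→d10:H1 -> H1
  + 127.0.0.0/8 (H1) depth=8
  + 87.176.0.0/12 (H2) depth=12
  + 127.244.0.0/16 (H1) depth=16
  lookup 127.0.0.1: bits 01111111 walk d0:H1→d1:-→d2:-→d3:-→d4:-→d5:-→d6:-→d7:-→d8:H1 -> H1
  + 87.176.0.0/12 (H0) depth=12
  + 0.0.0.0/0 (H2) depth=0
  - 127.0.0.0/8 clear@8

== LOOKUPS ==
["H0","H2","H1","H1","H1"]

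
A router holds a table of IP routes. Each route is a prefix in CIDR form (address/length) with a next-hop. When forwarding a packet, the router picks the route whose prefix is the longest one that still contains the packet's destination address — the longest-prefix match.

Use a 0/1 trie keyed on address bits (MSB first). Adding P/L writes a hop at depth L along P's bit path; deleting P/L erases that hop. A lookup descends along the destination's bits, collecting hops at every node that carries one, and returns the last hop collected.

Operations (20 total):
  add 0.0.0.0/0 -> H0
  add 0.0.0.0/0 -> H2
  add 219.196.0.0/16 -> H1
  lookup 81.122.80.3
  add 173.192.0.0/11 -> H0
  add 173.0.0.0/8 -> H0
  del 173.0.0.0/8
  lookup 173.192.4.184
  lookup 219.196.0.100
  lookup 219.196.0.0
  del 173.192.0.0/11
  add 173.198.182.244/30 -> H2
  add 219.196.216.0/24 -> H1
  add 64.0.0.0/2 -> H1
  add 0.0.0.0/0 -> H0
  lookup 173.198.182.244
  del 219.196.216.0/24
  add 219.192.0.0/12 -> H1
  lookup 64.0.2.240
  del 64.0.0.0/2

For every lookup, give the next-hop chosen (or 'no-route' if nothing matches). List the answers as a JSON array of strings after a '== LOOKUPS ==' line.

Apply in order:
  add 0.0.0.0/0 -> H0 at depth 0
  add 0.0.0.0/0 -> H2 at depth 0
  add 219.196.0.0/16 -> H1 at depth 16
  lookup 81.122.80.3: bits ε walk d0:H2 -> H2
  add 173.192.0.0/11 -> H0 at depth 11
  add 173.0.0.0/8 -> H0 at depth 8
  - 173.0.0.0/8 clear@8
  lookup 173.192.4.184: bits 10101101110 walk d0:H2→d1:-→d2:-→d3:-→d4:-→d5:-→d6:-→d7:-→d8:-→d9:-→d10:-→d11:H0 -> H0
  lookup 219.196.0.100: bits 1101101111000100 walk d0:H2→d1:-→d2:-→d3:-→d4:-→d5:-→d6:-→d7:-→d8:-→d9:-→d10:-→d11:-→d12:-→d13:-→d14:-→d15:-→d16:H1 -> H1
  lookup 219.196.0.0: bits 1101101111000100 walk d0:H2→d1:-→d2:-→d3:-→d4:-→d5:-→d6:-→d7:-→d8:-→d9:-→d10:-→d11:-→d12:-→d13:-→d14:-→d15:-→d16:H1 -> H1
  - 173.192.0.0/11 clear@11
  add 173.198.182.244/30 -> H2 at depth 30
  add 219.196.216.0/24 -> H1 at depth 24
  add 64.0.0.0/2 -> H1 at depth 2
  add 0.0.0.0/0 -> H0 at depth 0
  lookup 173.198.182.244: bits 101011011100011010110110111101 walk d0:H0→d1:-→d2:-→d3:-→d4:-→d5:-→d6:-→d7:-→d8:-→d9:-→d10:-→d11:-→d12:-→d13:-→d14:-→d15:-→d16:-→d17:-→d18:-→d19:-→d20:-→d21:-→d22:-→d23:-→d24:-→d25:-→d26:-→d27:-→d28:-→d29:-→d30:H2 -> H2
  - 219.196.216.0/24 clear@24
  add 219.192.0.0/12 -> H1 at depth 12
  lookup 64.0.2.240: bits 01 walk d0:H0→d1:-→d2:H1 -> H1
  - 64.0.0.0/2 clear@2

== LOOKUPS ==
["H2","H0","H1","H1","H2","H1"]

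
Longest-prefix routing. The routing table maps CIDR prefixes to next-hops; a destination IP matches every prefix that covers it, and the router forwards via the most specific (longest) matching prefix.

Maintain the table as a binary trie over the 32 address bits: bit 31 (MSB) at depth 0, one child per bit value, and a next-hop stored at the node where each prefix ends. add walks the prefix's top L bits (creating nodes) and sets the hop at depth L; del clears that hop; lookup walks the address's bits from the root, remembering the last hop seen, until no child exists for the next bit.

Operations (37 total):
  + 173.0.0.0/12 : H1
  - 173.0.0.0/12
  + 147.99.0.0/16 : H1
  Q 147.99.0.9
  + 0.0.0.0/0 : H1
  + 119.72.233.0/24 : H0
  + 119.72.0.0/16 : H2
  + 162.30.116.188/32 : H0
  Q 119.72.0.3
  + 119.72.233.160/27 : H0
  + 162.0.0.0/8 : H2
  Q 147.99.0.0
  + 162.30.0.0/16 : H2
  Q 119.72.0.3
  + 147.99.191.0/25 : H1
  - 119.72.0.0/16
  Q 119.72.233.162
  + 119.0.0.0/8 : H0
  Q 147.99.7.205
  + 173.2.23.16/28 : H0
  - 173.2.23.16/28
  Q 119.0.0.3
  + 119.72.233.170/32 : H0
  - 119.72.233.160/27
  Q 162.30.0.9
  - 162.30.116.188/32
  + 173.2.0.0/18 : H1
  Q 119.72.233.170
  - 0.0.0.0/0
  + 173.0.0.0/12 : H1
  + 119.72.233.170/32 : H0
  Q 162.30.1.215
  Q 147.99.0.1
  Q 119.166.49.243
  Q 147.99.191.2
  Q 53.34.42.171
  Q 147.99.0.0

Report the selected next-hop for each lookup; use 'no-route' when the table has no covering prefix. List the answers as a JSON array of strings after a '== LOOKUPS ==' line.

Apply in order:
  add 173.0.0.0/12 -> H1 at depth 12
  - 173.0.0.0/12 clear@12
  add 147.99.0.0/16 -> H1 at depth 16
  lookup 147.99.0.9: bits 1001001101100011 walk d0:-→d1:-→d2:-→d3:-→d4:-→d5:-→d6:-→d7:-→d8:-→d9:-→d10:-→d11:-→d12:-→d13:-→d14:-→d15:-→d16:H1 -> H1
  add 0.0.0.0/0 -> H1 at depth 0
  add 119.72.233.0/24 -> H0 at depth 24
  add 119.72.0.0/16 -> H2 at depth 16
  add 162.30.116.188/32 -> H0 at depth 32
  lookup 119.72.0.3: bits 0111011101001000 walk d0:H1→d1:-→d2:-→d3:-→d4:-→d5:-→d6:-→d7:-→d8:-→d9:-→d10:-→d11:-→d12:-→d13:-→d14:-→d15:-→d16:H2 -> H2
  add 119.72.233.160/27 -> H0 at depth 27
  add 162.0.0.0/8 -> H2 at depth 8
  lookup 147.99.0.0: bits 1001001101100011 walk d0:H1→d1:-→d2:-→d3:-→d4:-→d5:-→d6:-→d7:-→d8:-→d9:-→d10:-→d11:-→d12:-→d13:-→d14:-→d15:-→d16:H1 -> H1
  add 162.30.0.0/16 -> H2 at depth 16
  lookup 119.72.0.3: bits 0111011101001000 walk d0:H1→d1:-→d2:-→d3:-→d4:-→d5:-→d6:-→d7:-→d8:-→d9:-→d10:-→d11:-→d12:-→d13:-→d14:-→d15:-→d16:H2 -> H2
  add 147.99.191.0/25 -> H1 at depth 25
  - 119.72.0.0/16 clear@16
  lookup 119.72.233.162: bits 011101110100100011101001101 walk d0:H1→d1:-→d2:-→d3:-→d4:-→d5:-→d6:-→d7:-→d8:-→d9:-→d10:-→d11:-→d12:-→d13:-→d14:-→d15:-→d16:-→d17:-→d18:-→d19:-→d20:-→d21:-→d22:-→d23:-→d24:H0→d25:-→d26:-→d27:H0 -> H0
  add 119.0.0.0/8 -> H0 at depth 8
  lookup 147.99.7.205: bits 1001001101100011 walk d0:H1→d1:-→d2:-→d3:-→d4:-→d5:-→d6:-→d7:-→d8:-→d9:-→d10:-→d11:-→d12:-→d13:-→d14:-→d15:-→d16:H1 -> H1
  add 173.2.23.16/28 -> H0 at depth 28
  - 173.2.23.16/28 clear@28
  lookup 119.0.0.3: bits 011101110 walk d0:H1→d1:-→d2:-→d3:-→d4:-→d5:-→d6:-→d7:-→d8:H0→d9:- -> H0
  add 119.72.233.170/32 -> H0 at depth 32
  - 119.72.233.160/27 clear@27
  lookup 162.30.0.9: bits 10100010000111100 walk d0:H1→d1:-→d2:-→d3:-→d4:-→d5:-→d6:-→d7:-→d8:H2→d9:-→d10:-→d11:-→d12:-→d13:-→d14:-→d15:-→d16:H2→d17:- -> H2
  - 162.30.116.188/32 clear@32
  add 173.2.0.0/18 -> H1 at depth 18
  lookup 119.72.233.170: bits 01110111010010001110100110101010 walk d0:H1→d1:-→d2:-→d3:-→d4:-→d5:-→d6:-→d7:-→d8:H0→d9:-→d10:-→d11:-→d12:-→d13:-→d14:-→d15:-→d16:-→d17:-→d18:-→d19:-→d20:-→d21:-→d22:-→d23:-→d24:H0→d25:-→d26:-→d27:-→d28:-→d29:-→d30:-→d31:-→d32:H0 -> H0
  - 0.0.0.0/0 clear@0
  add 173.0.0.0/12 -> H1 at depth 12
  add 119.72.233.170/32 -> H0 at depth 32
  lookup 162.30.1.215: bits 10100010000111100 walk d0:-→d1:-→d2:-→d3:-→d4:-→d5:-→d6:-→d7:-→d8:H2→d9:-→d10:-→d11:-→d12:-→d13:-→d14:-→d15:-→d16:H2→d17:- -> H2
  lookup 147.99.0.1: bits 1001001101100011 walk d0:-→d1:-→d2:-→d3:-→d4:-→d5:-→d6:-→d7:-→d8:-→d9:-→d10:-→d11:-→d12:-→d13:-→d14:-→d15:-→d16:H1 -> H1
  lookup 119.166.49.243: bits 01110111 walk d0:-→d1:-→d2:-→d3:-→d4:-→d5:-→d6:-→d7:-→d8:H0 -> H0
  lookup 147.99.191.2: bits 1001001101100011101111110 walk d0:-→d1:-→d2:-→d3:-→d4:-→d5:-→d6:-→d7:-→d8:-→d9:-→d10:-→d11:-→d12:-→d13:-→d14:-→d15:-→d16:H1→d17:-→d18:-→d19:-→d20:-→d21:-→d22:-→d23:-→d24:-→d25:H1 -> H1
  lookup 53.34.42.171: bits 0 walk d0:-→d1:- -> no-route
  lookup 147.99.0.0: bits 1001001101100011 walk d0:-→d1:-→d2:-→d3:-→d4:-→d5:-→d6:-→d7:-→d8:-→d9:-→d10:-→d11:-→d12:-→d13:-→d14:-→d15:-→d16:H1 -> H1

== LOOKUPS ==
["H1","H2","H1","H2","H0","H1","H0","H2","H0","H2","H1","H0","H1","no-route","H1"]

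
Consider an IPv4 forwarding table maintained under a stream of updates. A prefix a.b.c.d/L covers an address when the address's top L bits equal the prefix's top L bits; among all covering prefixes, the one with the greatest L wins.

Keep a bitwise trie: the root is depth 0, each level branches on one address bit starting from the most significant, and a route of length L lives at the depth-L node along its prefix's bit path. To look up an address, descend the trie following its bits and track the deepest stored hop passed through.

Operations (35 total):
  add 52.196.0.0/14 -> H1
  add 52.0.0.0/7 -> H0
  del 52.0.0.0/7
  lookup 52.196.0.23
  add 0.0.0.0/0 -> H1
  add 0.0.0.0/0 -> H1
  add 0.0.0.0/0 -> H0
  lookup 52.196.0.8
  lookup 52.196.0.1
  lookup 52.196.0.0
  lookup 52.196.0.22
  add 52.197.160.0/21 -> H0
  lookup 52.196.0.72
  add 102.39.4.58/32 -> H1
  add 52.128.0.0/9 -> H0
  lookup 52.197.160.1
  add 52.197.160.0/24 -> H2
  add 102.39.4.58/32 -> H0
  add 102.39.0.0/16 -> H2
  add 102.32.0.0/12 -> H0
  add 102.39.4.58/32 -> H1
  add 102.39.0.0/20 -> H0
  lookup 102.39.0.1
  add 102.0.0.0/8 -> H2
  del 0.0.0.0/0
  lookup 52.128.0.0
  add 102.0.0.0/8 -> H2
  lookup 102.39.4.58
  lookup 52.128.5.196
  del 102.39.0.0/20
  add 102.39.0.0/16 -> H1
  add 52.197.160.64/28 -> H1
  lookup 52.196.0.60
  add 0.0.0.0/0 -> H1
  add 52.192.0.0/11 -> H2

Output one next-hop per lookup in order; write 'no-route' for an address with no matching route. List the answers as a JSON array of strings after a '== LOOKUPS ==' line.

Apply in order:
  add 52.196.0.0/14 -> H1 at depth 14
  add 52.0.0.0/7 -> H0 at depth 7
  del 52.0.0.0/7 (clear depth 7)
  Q 52.196.0.23: descend 00110100110001 ; hops seen [H1] ; pick H1
  add 0.0.0.0/0 -> H1 at depth 0
  add 0.0.0.0/0 -> H1 at depth 0
  add 0.0.0.0/0 -> H0 at depth 0
  Q 52.196.0.8: descend 00110100110001 ; hops seen [H0,H1] ; pick H1
  Q 52.196.0.1: descend 00110100110001 ; hops seen [H0,H1] ; pick H1
  Q 52.196.0.0: descend 00110100110001 ; hops seen [H0,H1] ; pick H1
  Q 52.196.0.22: descend 00110100110001 ; hops seen [H0,H1] ; pick H1
  add 52.197.160.0/21 -> H0 at depth 21
  Q 52.196.0.72: descend 001101001100010 ; hops seen [H0,H1] ; pick H1
  add 102.39.4.58/32 -> H1 at depth 32
  add 52.128.0.0/9 -> H0 at depth 9
  Q 52.197.160.1: descend 001101001100010110100 ; hops seen [H0,H0,H1,H0] ; pick H0
  add 52.197.160.0/24 -> H2 at depth 24
  add 102.39.4.58/32 -> H0 at depth 32
  add 102.39.0.0/16 -> H2 at depth 16
  add 102.32.0.0/12 -> H0 at depth 12
  add 102.39.4.58/32 -> H1 at depth 32
  add 102.39.0.0/20 -> H0 at depth 20
  Q 102.39.0.1: descend 011001100010011100000 ; hops seen [H0,H0,H2,H0] ; pick H0
  add 102.0.0.0/8 -> H2 at depth 8
  del 0.0.0.0/0 (clear depth 0)
  Q 52.128.0.0: descend 001101001 ; hops seen [H0] ; pick H0
  add 102.0.0.0/8 -> H2 at depth 8
  Q 102.39.4.58: descend 01100110001001110000010000111010 ; hops seen [H2,H0,H2,H0,H1] ; pick H1
  Q 52.128.5.196: descend 001101001 ; hops seen [H0] ; pick H0
  del 102.39.0.0/20 (clear depth 20)
  add 102.39.0.0/16 -> H1 at depth 16
  add 52.197.160.64/28 -> H1 at depth 28
  Q 52.196.0.60: descend 001101001100010 ; hops seen [H0,H1] ; pick H1
  add 0.0.0.0/0 -> H1 at depth 0
  add 52.192.0.0/11 -> H2 at depth 11

== LOOKUPS ==
["H1","H1","H1","H1","H1","H1","H0","H0","H0","H1","H0","H1"]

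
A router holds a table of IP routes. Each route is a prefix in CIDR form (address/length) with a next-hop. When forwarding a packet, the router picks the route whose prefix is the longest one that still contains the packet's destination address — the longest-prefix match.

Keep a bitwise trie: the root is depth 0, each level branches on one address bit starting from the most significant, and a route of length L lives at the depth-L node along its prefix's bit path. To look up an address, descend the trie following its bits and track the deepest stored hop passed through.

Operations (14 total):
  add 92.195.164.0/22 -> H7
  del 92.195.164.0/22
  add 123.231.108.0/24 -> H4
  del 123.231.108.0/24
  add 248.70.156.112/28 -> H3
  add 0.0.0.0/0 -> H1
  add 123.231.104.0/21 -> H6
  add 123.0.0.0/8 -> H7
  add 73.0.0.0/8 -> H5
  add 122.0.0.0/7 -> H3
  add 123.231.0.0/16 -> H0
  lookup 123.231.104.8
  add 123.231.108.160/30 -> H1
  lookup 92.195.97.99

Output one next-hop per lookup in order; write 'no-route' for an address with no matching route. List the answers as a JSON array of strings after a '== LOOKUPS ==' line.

Process each operation:
  add 92.195.164.0/22 -> H7 at depth 22
  - 92.195.164.0/22 clear@22
  add 123.231.108.0/24 -> H4 at depth 24
  - 123.231.108.0/24 clear@24
  add 248.70.156.112/28 -> H3 at depth 28
  add 0.0.0.0/0 -> H1 at depth 0
  add 123.231.104.0/21 -> H6 at depth 21
  add 123.0.0.0/8 -> H7 at depth 8
  add 73.0.0.0/8 -> H5 at depth 8
  add 122.0.0.0/7 -> H3 at depth 7
  add 123.231.0.0/16 -> H0 at depth 16
  ? 123.231.104.8  path d0:H1→d1:-→d2:-→d3:-→d4:-→d5:-→d6:-→d7:H3→d8:H7→d9:-→d10:-→d11:-→d12:-→d13:-→d14:-→d15:-→d16:H0→d17:-→d18:-→d19:-→d20:-→d21:H6  best=H6
  add 123.231.108.160/30 -> H1 at depth 30
  ? 92.195.97.99  path d0:H1→d1:-→d2:-→d3:-→d4:-→d5:-→d6:-→d7:-→d8:-→d9:-→d10:-→d11:-→d12:-→d13:-→d14:-→d15:-→d16:-  best=H1

== LOOKUPS ==
["H6","H1"]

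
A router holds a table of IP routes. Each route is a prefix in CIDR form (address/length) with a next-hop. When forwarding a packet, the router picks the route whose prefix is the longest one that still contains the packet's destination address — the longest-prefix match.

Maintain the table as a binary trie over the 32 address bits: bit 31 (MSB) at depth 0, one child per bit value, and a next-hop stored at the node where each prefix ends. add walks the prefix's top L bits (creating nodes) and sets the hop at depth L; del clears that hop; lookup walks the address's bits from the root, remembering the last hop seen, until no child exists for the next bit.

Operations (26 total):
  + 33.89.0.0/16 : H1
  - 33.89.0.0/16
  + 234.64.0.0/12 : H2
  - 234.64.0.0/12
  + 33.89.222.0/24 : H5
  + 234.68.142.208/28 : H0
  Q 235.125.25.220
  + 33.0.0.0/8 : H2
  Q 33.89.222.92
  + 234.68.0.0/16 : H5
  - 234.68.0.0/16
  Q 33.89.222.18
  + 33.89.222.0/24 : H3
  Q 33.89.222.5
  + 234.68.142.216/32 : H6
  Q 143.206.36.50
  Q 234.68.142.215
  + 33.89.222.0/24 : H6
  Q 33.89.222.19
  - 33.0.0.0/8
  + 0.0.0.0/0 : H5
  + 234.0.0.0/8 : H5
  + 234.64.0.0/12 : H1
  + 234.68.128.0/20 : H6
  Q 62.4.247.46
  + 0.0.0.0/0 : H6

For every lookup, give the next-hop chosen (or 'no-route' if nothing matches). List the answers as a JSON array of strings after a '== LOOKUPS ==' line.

Process each operation:
  + 33.89.0.0/16 (H1) depth=16
  - 33.89.0.0/16 clear@16
  + 234.64.0.0/12 (H2) depth=12
  - 234.64.0.0/12 clear@12
  + 33.89.222.0/24 (H5) depth=24
  + 234.68.142.208/28 (H0) depth=28
  Q 235.125.25.220: descend 1110101 ; hops seen [∅] ; pick no-route
  + 33.0.0.0/8 (H2) depth=8
  Q 33.89.222.92: descend 001000010101100111011110 ; hops seen [H2,H5] ; pick H5
  + 234.68.0.0/16 (H5) depth=16
  - 234.68.0.0/16 clear@16
  Q 33.89.222.18: descend 001000010101100111011110 ; hops seen [H2,H5] ; pick H5
  + 33.89.222.0/24 (H3) depth=24
  Q 33.89.222.5: descend 001000010101100111011110 ; hops seen [H2,H3] ; pick H3
  + 234.68.142.216/32 (H6) depth=32
  Q 143.206.36.50: descend 1 ; hops seen [∅] ; pick no-route
  Q 234.68.142.215: descend 1110101001000100100011101101 ; hops seen [H0] ; pick H0
  + 33.89.222.0/24 (H6) depth=24
  Q 33.89.222.19: descend 001000010101100111011110 ; hops seen [H2,H6] ; pick H6
  - 33.0.0.0/8 clear@8
  + 0.0.0.0/0 (H5) depth=0
  + 234.0.0.0/8 (H5) depth=8
  + 234.64.0.0/12 (H1) depth=12
  + 234.68.128.0/20 (H6) depth=20
  Q 62.4.247.46: descend 001 ; hops seen [H5] ; pick H5
  + 0.0.0.0/0 (H6) depth=0

== LOOKUPS ==
["no-route","H5","H5","H3","no-route","H0","H6","H5"]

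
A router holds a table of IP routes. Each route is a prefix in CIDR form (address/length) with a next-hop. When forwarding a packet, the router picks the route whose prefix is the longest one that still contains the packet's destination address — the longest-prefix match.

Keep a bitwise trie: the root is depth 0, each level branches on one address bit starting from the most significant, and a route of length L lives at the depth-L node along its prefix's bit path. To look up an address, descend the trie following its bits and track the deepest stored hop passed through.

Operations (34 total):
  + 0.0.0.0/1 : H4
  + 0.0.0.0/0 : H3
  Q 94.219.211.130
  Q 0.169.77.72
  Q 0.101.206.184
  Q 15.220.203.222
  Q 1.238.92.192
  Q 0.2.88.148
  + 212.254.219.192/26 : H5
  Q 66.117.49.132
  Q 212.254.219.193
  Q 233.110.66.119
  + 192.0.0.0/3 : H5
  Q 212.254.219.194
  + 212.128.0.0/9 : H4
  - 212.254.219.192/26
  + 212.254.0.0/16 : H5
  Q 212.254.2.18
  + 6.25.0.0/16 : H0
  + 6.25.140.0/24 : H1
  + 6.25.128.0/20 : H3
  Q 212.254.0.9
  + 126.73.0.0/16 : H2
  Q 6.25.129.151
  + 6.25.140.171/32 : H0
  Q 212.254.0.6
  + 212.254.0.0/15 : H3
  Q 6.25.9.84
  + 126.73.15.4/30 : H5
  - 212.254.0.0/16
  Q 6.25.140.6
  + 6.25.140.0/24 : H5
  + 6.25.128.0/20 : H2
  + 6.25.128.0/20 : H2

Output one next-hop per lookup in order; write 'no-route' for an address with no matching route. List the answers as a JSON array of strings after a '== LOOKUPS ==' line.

Apply in order:
  + 0.0.0.0/1 (H4) depth=1
  + 0.0.0.0/0 (H3) depth=0
  lookup 94.219.211.130: bits 0 walk d0:H3→d1:H4 -> H4
  lookup 0.169.77.72: bits 0 walk d0:H3→d1:H4 -> H4
  lookup 0.101.206.184: bits 0 walk d0:H3→d1:H4 -> H4
  lookup 15.220.203.222: bits 0 walk d0:H3→d1:H4 -> H4
  lookup 1.238.92.192: bits 0 walk d0:H3→d1:H4 -> H4
  lookup 0.2.88.148: bits 0 walk d0:H3→d1:H4 -> H4
  + 212.254.219.192/26 (H5) depth=26
  lookup 66.117.49.132: bits 0 walk d0:H3→d1:H4 -> H4
  lookup 212.254.219.193: bits 11010100111111101101101111 walk d0:H3→d1:-→d2:-→d3:-→d4:-→d5:-→d6:-→d7:-→d8:-→d9:-→d10:-→d11:-→d12:-→d13:-→d14:-→d15:-→d16:-→d17:-→d18:-→d19:-→d20:-→d21:-→d22:-→d23:-→d24:-→d25:-→d26:H5 -> H5
  lookup 233.110.66.119: bits 11 walk d0:H3→d1:-→d2:- -> H3
  + 192.0.0.0/3 (H5) depth=3
  lookup 212.254.219.194: bits 11010100111111101101101111 walk d0:H3→d1:-→d2:-→d3:H5→d4:-→d5:-→d6:-→d7:-→d8:-→d9:-→d10:-→d11:-→d12:-→d13:-→d14:-→d15:-→d16:-→d17:-→d18:-→d19:-→d20:-→d21:-→d22:-→d23:-→d24:-→d25:-→d26:H5 -> H5
  + 212.128.0.0/9 (H4) depth=9
  del 212.254.219.192/26 (clear depth 26)
  + 212.254.0.0/16 (H5) depth=16
  lookup 212.254.2.18: bits 1101010011111110 walk d0:H3→d1:-→d2:-→d3:H5→d4:-→d5:-→d6:-→d7:-→d8:-→d9:H4→d10:-→d11:-→d12:-→d13:-→d14:-→d15:-→d16:H5 -> H5
  + 6.25.0.0/16 (H0) depth=16
  + 6.25.140.0/24 (H1) depth=24
  + 6.25.128.0/20 (H3) depth=20
  lookup 212.254.0.9: bits 1101010011111110 walk d0:H3→d1:-→d2:-→d3:H5→d4:-→d5:-→d6:-→d7:-→d8:-→d9:H4→d10:-→d11:-→d12:-→d13:-→d14:-→d15:-→d16:H5 -> H5
  + 126.73.0.0/16 (H2) depth=16
  lookup 6.25.129.151: bits 00000110000110011000 walk d0:H3→d1:H4→d2:-→d3:-→d4:-→d5:-→d6:-→d7:-→d8:-→d9:-→d10:-→d11:-→d12:-→d13:-→d14:-→d15:-→d16:H0→d17:-→d18:-→d19:-→d20:H3 -> H3
  + 6.25.140.171/32 (H0) depth=32
  lookup 212.254.0.6: bits 1101010011111110 walk d0:H3→d1:-→d2:-→d3:H5→d4:-→d5:-→d6:-→d7:-→d8:-→d9:H4→d10:-→d11:-→d12:-→d13:-→d14:-→d15:-→d16:H5 -> H5
  + 212.254.0.0/15 (H3) depth=15
  lookup 6.25.9.84: bits 0000011000011001 walk d0:H3→d1:H4→d2:-→d3:-→d4:-→d5:-→d6:-→d7:-→d8:-→d9:-→d10:-→d11:-→d12:-→d13:-→d14:-→d15:-→d16:H0 -> H0
  + 126.73.15.4/30 (H5) depth=30
  del 212.254.0.0/16 (clear depth 16)
  lookup 6.25.140.6: bits 000001100001100110001100 walk d0:H3→d1:H4→d2:-→d3:-→d4:-→d5:-→d6:-→d7:-→d8:-→d9:-→d10:-→d11:-→d12:-→d13:-→d14:-→d15:-→d16:H0→d17:-→d18:-→d19:-→d20:H3→d21:-→d22:-→d23:-→d24:H1 -> H1
  + 6.25.140.0/24 (H5) depth=24
  + 6.25.128.0/20 (H2) depth=20
  + 6.25.128.0/20 (H2) depth=20

== LOOKUPS ==
["H4","H4","H4","H4","H4","H4","H4","H5","H3","H5","H5","H5","H3","H5","H0","H1"]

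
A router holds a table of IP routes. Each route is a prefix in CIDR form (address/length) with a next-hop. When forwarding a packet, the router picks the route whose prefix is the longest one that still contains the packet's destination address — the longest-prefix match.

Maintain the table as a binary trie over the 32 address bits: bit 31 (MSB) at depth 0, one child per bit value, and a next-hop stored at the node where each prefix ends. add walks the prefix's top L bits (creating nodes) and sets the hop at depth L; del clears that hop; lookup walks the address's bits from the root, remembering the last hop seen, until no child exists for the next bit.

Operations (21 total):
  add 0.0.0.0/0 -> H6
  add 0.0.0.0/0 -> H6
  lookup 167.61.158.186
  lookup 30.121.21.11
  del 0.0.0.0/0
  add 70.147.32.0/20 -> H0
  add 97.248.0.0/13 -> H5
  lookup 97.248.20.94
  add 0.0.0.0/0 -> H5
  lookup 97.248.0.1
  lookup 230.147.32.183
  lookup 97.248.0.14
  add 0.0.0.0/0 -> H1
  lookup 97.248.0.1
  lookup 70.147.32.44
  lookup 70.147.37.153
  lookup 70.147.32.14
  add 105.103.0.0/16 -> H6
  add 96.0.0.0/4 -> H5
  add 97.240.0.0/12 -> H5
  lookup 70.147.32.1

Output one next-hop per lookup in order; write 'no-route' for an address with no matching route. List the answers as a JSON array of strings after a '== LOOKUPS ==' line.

Apply in order:
  + 0.0.0.0/0 (H6) depth=0
  + 0.0.0.0/0 (H6) depth=0
  lookup 167.61.158.186: bits ε walk d0:H6 -> H6
  lookup 30.121.21.11: bits ε walk d0:H6 -> H6
  - 0.0.0.0/0 clear@0
  + 70.147.32.0/20 (H0) depth=20
  + 97.248.0.0/13 (H5) depth=13
  lookup 97.248.20.94: bits 0110000111111 walk d0:-→d1:-→d2:-→d3:-→d4:-→d5:-→d6:-→d7:-→d8:-→d9:-→d10:-→d11:-→d12:-→d13:H5 -> H5
  + 0.0.0.0/0 (H5) depth=0
  lookup 97.248.0.1: bits 0110000111111 walk d0:H5→d1:-→d2:-→d3:-→d4:-→d5:-→d6:-→d7:-→d8:-→d9:-→d10:-→d11:-→d12:-→d13:H5 -> H5
  lookup 230.147.32.183: bits ε walk d0:H5 -> H5
  lookup 97.248.0.14: bits 0110000111111 walk d0:H5→d1:-→d2:-→d3:-→d4:-→d5:-→d6:-→d7:-→d8:-→d9:-→d10:-→d11:-→d12:-→d13:H5 -> H5
  + 0.0.0.0/0 (H1) depth=0
  lookup 97.248.0.1: bits 0110000111111 walk d0:H1→d1:-→d2:-→d3:-→d4:-→d5:-→d6:-→d7:-→d8:-→d9:-→d10:-→d11:-→d12:-→d13:H5 -> H5
  lookup 70.147.32.44: bits 01000110100100110010 walk d0:H1→d1:-→d2:-→d3:-→d4:-→d5:-→d6:-→d7:-→d8:-→d9:-→d10:-→d11:-→d12:-→d13:-→d14:-→d15:-→d16:-→d17:-→d18:-→d19:-→d20:H0 -> H0
  lookup 70.147.37.153: bits 01000110100100110010 walk d0:H1→d1:-→d2:-→d3:-→d4:-→d5:-→d6:-→d7:-→d8:-→d9:-→d10:-→d11:-→d12:-→d13:-→d14:-→d15:-→d16:-→d17:-→d18:-→d19:-→d20:H0 -> H0
  lookup 70.147.32.14: bits 01000110100100110010 walk d0:H1→d1:-→d2:-→d3:-→d4:-→d5:-→d6:-→d7:-→d8:-→d9:-→d10:-→d11:-→d12:-→d13:-→d14:-→d15:-→d16:-→d17:-→d18:-→d19:-→d20:H0 -> H0
  + 105.103.0.0/16 (H6) depth=16
  + 96.0.0.0/4 (H5) depth=4
  + 97.240.0.0/12 (H5) depth=12
  lookup 70.147.32.1: bits 01000110100100110010 walk d0:H1→d1:-→d2:-→d3:-→d4:-→d5:-→d6:-→d7:-→d8:-→d9:-→d10:-→d11:-→d12:-→d13:-→d14:-→d15:-→d16:-→d17:-→d18:-→d19:-→d20:H0 -> H0

== LOOKUPS ==
["H6","H6","H5","H5","H5","H5","H5","H0","H0","H0","H0"]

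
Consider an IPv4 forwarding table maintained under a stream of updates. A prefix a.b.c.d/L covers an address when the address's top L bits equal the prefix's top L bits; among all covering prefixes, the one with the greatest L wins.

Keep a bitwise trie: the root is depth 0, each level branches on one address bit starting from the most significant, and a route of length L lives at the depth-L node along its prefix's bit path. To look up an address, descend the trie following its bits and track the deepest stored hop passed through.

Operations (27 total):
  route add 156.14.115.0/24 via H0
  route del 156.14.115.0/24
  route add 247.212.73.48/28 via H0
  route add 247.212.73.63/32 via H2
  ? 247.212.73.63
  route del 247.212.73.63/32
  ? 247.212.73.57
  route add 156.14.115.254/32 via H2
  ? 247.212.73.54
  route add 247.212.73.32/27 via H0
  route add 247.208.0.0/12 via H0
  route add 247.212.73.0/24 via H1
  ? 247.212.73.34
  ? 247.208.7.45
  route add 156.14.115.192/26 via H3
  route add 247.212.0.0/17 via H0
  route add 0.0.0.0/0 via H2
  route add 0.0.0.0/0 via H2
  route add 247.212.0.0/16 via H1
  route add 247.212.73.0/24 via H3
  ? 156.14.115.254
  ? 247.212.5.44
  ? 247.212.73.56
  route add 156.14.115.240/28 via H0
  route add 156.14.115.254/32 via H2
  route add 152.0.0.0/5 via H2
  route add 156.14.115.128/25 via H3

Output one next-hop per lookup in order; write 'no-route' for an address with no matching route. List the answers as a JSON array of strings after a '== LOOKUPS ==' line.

Process each operation:
  add 156.14.115.0/24 -> H0 at depth 24
  del 156.14.115.0/24 (clear depth 24)
  add 247.212.73.48/28 -> H0 at depth 28
  add 247.212.73.63/32 -> H2 at depth 32
  ? 247.212.73.63  path d0:-→d1:-→d2:-→d3:-→d4:-→d5:-→d6:-→d7:-→d8:-→d9:-→d10:-→d11:-→d12:-→d13:-→d14:-→d15:-→d16:-→d17:-→d18:-→d19:-→d20:-→d21:-→d22:-→d23:-→d24:-→d25:-→d26:-→d27:-→d28:H0→d29:-→d30:-→d31:-→d32:H2  best=H2
  del 247.212.73.63/32 (clear depth 32)
  ? 247.212.73.57  path d0:-→d1:-→d2:-→d3:-→d4:-→d5:-→d6:-→d7:-→d8:-→d9:-→d10:-→d11:-→d12:-→d13:-→d14:-→d15:-→d16:-→d17:-→d18:-→d19:-→d20:-→d21:-→d22:-→d23:-→d24:-→d25:-→d26:-→d27:-→d28:H0→d29:-  best=H0
  add 156.14.115.254/32 -> H2 at depth 32
  ? 247.212.73.54  path d0:-→d1:-→d2:-→d3:-→d4:-→d5:-→d6:-→d7:-→d8:-→d9:-→d10:-→d11:-→d12:-→d13:-→d14:-→d15:-→d16:-→d17:-→d18:-→d19:-→d20:-→d21:-→d22:-→d23:-→d24:-→d25:-→d26:-→d27:-→d28:H0  best=H0
  add 247.212.73.32/27 -> H0 at depth 27
  add 247.208.0.0/12 -> H0 at depth 12
  add 247.212.73.0/24 -> H1 at depth 24
  ? 247.212.73.34  path d0:-→d1:-→d2:-→d3:-→d4:-→d5:-→d6:-→d7:-→d8:-→d9:-→d10:-→d11:-→d12:H0→d13:-→d14:-→d15:-→d16:-→d17:-→d18:-→d19:-→d20:-→d21:-→d22:-→d23:-→d24:H1→d25:-→d26:-→d27:H0  best=H0
  ? 247.208.7.45  path d0:-→d1:-→d2:-→d3:-→d4:-→d5:-→d6:-→d7:-→d8:-→d9:-→d10:-→d11:-→d12:H0→d13:-  best=H0
  add 156.14.115.192/26 -> H3 at depth 26
  add 247.212.0.0/17 -> H0 at depth 17
  add 0.0.0.0/0 -> H2 at depth 0
  add 0.0.0.0/0 -> H2 at depth 0
  add 247.212.0.0/16 -> H1 at depth 16
  add 247.212.73.0/24 -> H3 at depth 24
  ? 156.14.115.254  path d0:H2→d1:-→d2:-→d3:-→d4:-→d5:-→d6:-→d7:-→d8:-→d9:-→d10:-→d11:-→d12:-→d13:-→d14:-→d15:-→d16:-→d17:-→d18:-→d19:-→d20:-→d21:-→d22:-→d23:-→d24:-→d25:-→d26:H3→d27:-→d28:-→d29:-→d30:-→d31:-→d32:H2  best=H2
  ? 247.212.5.44  path d0:H2→d1:-→d2:-→d3:-→d4:-→d5:-→d6:-→d7:-→d8:-→d9:-→d10:-→d11:-→d12:H0→d13:-→d14:-→d15:-→d16:H1→d17:H0  best=H0
  ? 247.212.73.56  path d0:H2→d1:-→d2:-→d3:-→d4:-→d5:-→d6:-→d7:-→d8:-→d9:-→d10:-→d11:-→d12:H0→d13:-→d14:-→d15:-→d16:H1→d17:H0→d18:-→d19:-→d20:-→d21:-→d22:-→d23:-→d24:H3→d25:-→d26:-→d27:H0→d28:H0→d29:-  best=H0
  add 156.14.115.240/28 -> H0 at depth 28
  add 156.14.115.254/32 -> H2 at depth 32
  add 152.0.0.0/5 -> H2 at depth 5
  add 156.14.115.128/25 -> H3 at depth 25

== LOOKUPS ==
["H2","H0","H0","H0","H0","H2","H0","H0"]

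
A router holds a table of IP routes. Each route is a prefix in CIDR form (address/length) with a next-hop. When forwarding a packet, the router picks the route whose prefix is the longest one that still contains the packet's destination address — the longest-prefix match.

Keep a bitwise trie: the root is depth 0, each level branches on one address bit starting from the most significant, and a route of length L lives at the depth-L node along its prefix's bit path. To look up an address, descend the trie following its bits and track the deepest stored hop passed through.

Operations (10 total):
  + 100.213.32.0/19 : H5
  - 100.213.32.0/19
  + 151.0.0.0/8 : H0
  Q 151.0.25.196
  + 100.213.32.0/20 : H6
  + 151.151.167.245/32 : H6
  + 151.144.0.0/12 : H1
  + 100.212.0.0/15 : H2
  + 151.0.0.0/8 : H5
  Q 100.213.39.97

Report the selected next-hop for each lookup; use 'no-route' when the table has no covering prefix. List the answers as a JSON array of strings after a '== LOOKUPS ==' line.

Apply in order:
  + 100.213.32.0/19 (H5) depth=19
  - 100.213.32.0/19 clear@19
  + 151.0.0.0/8 (H0) depth=8
  ? 151.0.25.196  path d0:-→d1:-→d2:-→d3:-→d4:-→d5:-→d6:-→d7:-→d8:H0  best=H0
  + 100.213.32.0/20 (H6) depth=20
  + 151.151.167.245/32 (H6) depth=32
  + 151.144.0.0/12 (H1) depth=12
  + 100.212.0.0/15 (H2) depth=15
  + 151.0.0.0/8 (H5) depth=8
  ? 100.213.39.97  path d0:-→d1:-→d2:-→d3:-→d4:-→d5:-→d6:-→d7:-→d8:-→d9:-→d10:-→d11:-→d12:-→d13:-→d14:-→d15:H2→d16:-→d17:-→d18:-→d19:-→d20:H6  best=H6

== LOOKUPS ==
["H0","H6"]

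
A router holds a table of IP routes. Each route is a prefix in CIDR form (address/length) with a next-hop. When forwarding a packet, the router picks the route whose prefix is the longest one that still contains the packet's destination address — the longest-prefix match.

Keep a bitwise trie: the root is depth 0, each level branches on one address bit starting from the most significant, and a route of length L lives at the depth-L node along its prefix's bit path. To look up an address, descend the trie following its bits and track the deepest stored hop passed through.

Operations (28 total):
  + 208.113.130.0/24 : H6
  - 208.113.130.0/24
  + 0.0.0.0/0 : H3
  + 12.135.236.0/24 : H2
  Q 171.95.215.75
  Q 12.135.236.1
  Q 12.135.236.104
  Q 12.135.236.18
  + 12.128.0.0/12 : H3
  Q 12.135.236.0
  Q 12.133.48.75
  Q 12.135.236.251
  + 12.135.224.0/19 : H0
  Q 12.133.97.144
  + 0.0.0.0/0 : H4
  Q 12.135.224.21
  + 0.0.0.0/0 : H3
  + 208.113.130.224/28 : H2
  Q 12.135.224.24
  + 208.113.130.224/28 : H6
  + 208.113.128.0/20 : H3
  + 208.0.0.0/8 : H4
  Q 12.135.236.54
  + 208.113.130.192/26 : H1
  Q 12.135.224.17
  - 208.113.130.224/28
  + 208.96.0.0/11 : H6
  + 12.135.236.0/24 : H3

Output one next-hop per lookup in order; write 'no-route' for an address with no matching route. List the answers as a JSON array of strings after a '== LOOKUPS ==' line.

Apply in order:
  + 208.113.130.0/24 (H6) depth=24
  - 208.113.130.0/24 clear@24
  + 0.0.0.0/0 (H3) depth=0
  + 12.135.236.0/24 (H2) depth=24
  lookup 171.95.215.75: bits 1 walk d0:H3→d1:- -> H3
  lookup 12.135.236.1: bits 000011001000011111101100 walk d0:H3→d1:-→d2:-→d3:-→d4:-→d5:-→d6:-→d7:-→d8:-→d9:-→d10:-→d11:-→d12:-→d13:-→d14:-→d15:-→d16:-→d17:-→d18:-→d19:-→d20:-→d21:-→d22:-→d23:-→d24:H2 -> H2
  lookup 12.135.236.104: bits 000011001000011111101100 walk d0:H3→d1:-→d2:-→d3:-→d4:-→d5:-→d6:-→d7:-→d8:-→d9:-→d10:-→d11:-→d12:-→d13:-→d14:-→d15:-→d16:-→d17:-→d18:-→d19:-→d20:-→d21:-→d22:-→d23:-→d24:H2 -> H2
  lookup 12.135.236.18: bits 000011001000011111101100 walk d0:H3→d1:-→d2:-→d3:-→d4:-→d5:-→d6:-→d7:-→d8:-→d9:-→d10:-→d11:-→d12:-→d13:-→d14:-→d15:-→d16:-→d17:-→d18:-→d19:-→d20:-→d21:-→d22:-→d23:-→d24:H2 -> H2
  + 12.128.0.0/12 (H3) depth=12
  lookup 12.135.236.0: bits 000011001000011111101100 walk d0:H3→d1:-→d2:-→d3:-→d4:-→d5:-→d6:-→d7:-→d8:-→d9:-→d10:-→d11:-→d12:H3→d13:-→d14:-→d15:-→d16:-→d17:-→d18:-→d19:-→d20:-→d21:-→d22:-→d23:-→d24:H2 -> H2
  lookup 12.133.48.75: bits 00001100100001 walk d0:H3→d1:-→d2:-→d3:-→d4:-→d5:-→d6:-→d7:-→d8:-→d9:-→d10:-→d11:-→d12:H3→d13:-→d14:- -> H3
  lookup 12.135.236.251: bits 000011001000011111101100 walk d0:H3→d1:-→d2:-→d3:-→d4:-→d5:-→d6:-→d7:-→d8:-→d9:-→d10:-→d11:-→d12:H3→d13:-→d14:-→d15:-→d16:-→d17:-→d18:-→d19:-→d20:-→d21:-→d22:-→d23:-→d24:H2 -> H2
  + 12.135.224.0/19 (H0) depth=19
  lookup 12.133.97.144: bits 00001100100001 walk d0:H3→d1:-→d2:-→d3:-→d4:-→d5:-→d6:-→d7:-→d8:-→d9:-→d10:-→d11:-→d12:H3→d13:-→d14:- -> H3
  + 0.0.0.0/0 (H4) depth=0
  lookup 12.135.224.21: bits 00001100100001111110 walk d0:H4→d1:-→d2:-→d3:-→d4:-→d5:-→d6:-→d7:-→d8:-→d9:-→d10:-→d11:-→d12:H3→d13:-→d14:-→d15:-→d16:-→d17:-→d18:-→d19:H0→d20:- -> H0
  + 0.0.0.0/0 (H3) depth=0
  + 208.113.130.224/28 (H2) depth=28
  lookup 12.135.224.24: bits 00001100100001111110 walk d0:H3→d1:-→d2:-→d3:-→d4:-→d5:-→d6:-→d7:-→d8:-→d9:-→d10:-→d11:-→d12:H3→d13:-→d14:-→d15:-→d16:-→d17:-→d18:-→d19:H0→d20:- -> H0
  + 208.113.130.224/28 (H6) depth=28
  + 208.113.128.0/20 (H3) depth=20
  + 208.0.0.0/8 (H4) depth=8
  lookup 12.135.236.54: bits 000011001000011111101100 walk d0:H3→d1:-→d2:-→d3:-→d4:-→d5:-→d6:-→d7:-→d8:-→d9:-→d10:-→d11:-→d12:H3→d13:-→d14:-→d15:-→d16:-→d17:-→d18:-→d19:H0→d20:-→d21:-→d22:-→d23:-→d24:H2 -> H2
  + 208.113.130.192/26 (H1) depth=26
  lookup 12.135.224.17: bits 00001100100001111110 walk d0:H3→d1:-→d2:-→d3:-→d4:-→d5:-→d6:-→d7:-→d8:-→d9:-→d10:-→d11:-→d12:H3→d13:-→d14:-→d15:-→d16:-→d17:-→d18:-→d19:H0→d20:- -> H0
  - 208.113.130.224/28 clear@28
  + 208.96.0.0/11 (H6) depth=11
  + 12.135.236.0/24 (H3) depth=24

== LOOKUPS ==
["H3","H2","H2","H2","H2","H3","H2","H3","H0","H0","H2","H0"]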